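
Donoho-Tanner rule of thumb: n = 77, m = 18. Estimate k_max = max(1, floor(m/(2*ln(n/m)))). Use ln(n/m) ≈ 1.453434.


n/m = 77/18.
ln(n/m) ≈ 1.453434.
2*ln(n/m) ≈ 2.906868.
m/(2*ln(n/m)) ≈ 18/2.906868 ≈ 6.1922.
floor = 6.
k_max = max(1, 6) = 6.

6


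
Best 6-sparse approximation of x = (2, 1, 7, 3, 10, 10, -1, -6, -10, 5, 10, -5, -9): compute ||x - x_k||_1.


Sorted |x_i| descending: [10, 10, 10, 10, 9, 7, 6, 5, 5, 3, 2, 1, 1]
Keep top 6: [10, 10, 10, 10, 9, 7]
Tail entries: [6, 5, 5, 3, 2, 1, 1]
L1 error = sum of tail = 23.

23


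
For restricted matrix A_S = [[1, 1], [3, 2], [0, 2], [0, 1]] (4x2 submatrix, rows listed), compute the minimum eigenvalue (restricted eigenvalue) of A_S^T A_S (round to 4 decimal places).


A_S^T A_S = [[10, 7], [7, 10]].
trace = 20.
det = 51.
disc = trace^2 - 4*det = 400 - 4*51 = 196.
sqrt(196) = 14.
lam_min = (20 - 14)/2 = 3 = 3.0000.

3.0000


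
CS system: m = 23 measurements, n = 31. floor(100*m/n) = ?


100*m/n = 100*23/31 ≈ 74.1935.
floor = 74.

74


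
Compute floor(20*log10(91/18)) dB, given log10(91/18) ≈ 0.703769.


||x||/||e|| = 91/18.
log10(91/18) ≈ 0.703769.
20*log10(||x||/||e||) ≈ 20*0.703769 = 14.07538.
floor(14.07538) = 14.

14


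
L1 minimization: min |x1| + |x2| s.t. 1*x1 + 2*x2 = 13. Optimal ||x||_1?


Axis intercepts:
  x1 = 13, x2 = 0: L1 = 13
  x1 = 0, x2 = 13/2: L1 = 13/2
x* = (0, 13/2)
||x*||_1 = 13/2.

13/2


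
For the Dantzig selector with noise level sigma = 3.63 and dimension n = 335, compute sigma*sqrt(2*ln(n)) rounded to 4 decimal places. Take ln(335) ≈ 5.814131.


ln(335) ≈ 5.814131.
2*ln(n) ≈ 11.628262.
sqrt(2*ln(n)) ≈ sqrt(11.628262) ≈ 3.410024.
threshold ≈ 3.63*3.410024 = 12.37838712 ≈ 12.3784.

12.3784


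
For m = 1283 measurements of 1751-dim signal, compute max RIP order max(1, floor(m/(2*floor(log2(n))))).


floor(log2(1751)) = 10.
2*10 = 20.
m/(2*floor(log2(n))) = 1283/20 ≈ 64.15.
floor = 64.
k = max(1, 64) = 64.

64


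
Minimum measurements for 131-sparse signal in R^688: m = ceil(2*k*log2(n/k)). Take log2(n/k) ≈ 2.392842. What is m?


log2(n/k) = log2(688/131) ≈ 2.392842.
2*k*log2(n/k) ≈ 2*131*2.392842 = 626.924604.
m = ceil(626.924604) = 627.

627


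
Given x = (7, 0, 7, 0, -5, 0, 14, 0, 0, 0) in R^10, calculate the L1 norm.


Non-zero entries: [(0, 7), (2, 7), (4, -5), (6, 14)]
Absolute values: [7, 7, 5, 14]
||x||_1 = sum = 33.

33


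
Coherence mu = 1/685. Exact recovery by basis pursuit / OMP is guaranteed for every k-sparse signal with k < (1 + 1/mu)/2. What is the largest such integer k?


1/mu = 685.
1 + 1/mu = 686.
(1 + 1/mu)/2 = 343 is an integer and the inequality is strict, so k_max = 343 - 1 = 342.

342


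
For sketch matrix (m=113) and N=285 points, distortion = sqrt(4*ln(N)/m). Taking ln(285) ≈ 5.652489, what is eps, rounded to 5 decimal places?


ln(285) ≈ 5.652489.
4*ln(N)/m ≈ 4*5.652489/113 ≈ 0.20008811.
eps = sqrt(0.20008811) ≈ 0.4473121 ≈ 0.44731.

0.44731


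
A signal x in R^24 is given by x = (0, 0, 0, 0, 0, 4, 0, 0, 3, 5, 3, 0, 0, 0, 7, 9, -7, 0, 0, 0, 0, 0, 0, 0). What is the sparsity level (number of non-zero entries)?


Non-zero positions: [5, 8, 9, 10, 14, 15, 16].
Sparsity = 7.

7


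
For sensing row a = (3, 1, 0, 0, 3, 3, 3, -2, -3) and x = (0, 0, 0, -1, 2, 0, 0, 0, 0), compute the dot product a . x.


Non-zero terms: ['0*-1', '3*2']
Products: [0, 6]
y = sum = 6.

6


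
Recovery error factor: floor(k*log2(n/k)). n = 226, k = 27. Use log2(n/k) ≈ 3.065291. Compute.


log2(n/k) = log2(226/27) ≈ 3.065291.
k*log2(n/k) ≈ 27*3.065291 = 82.762857.
floor(82.762857) = 82.

82


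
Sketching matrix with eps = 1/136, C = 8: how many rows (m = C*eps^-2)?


1/eps = 136.
(1/eps)^2 = 18496.
m = 8*18496 = 147968.

147968


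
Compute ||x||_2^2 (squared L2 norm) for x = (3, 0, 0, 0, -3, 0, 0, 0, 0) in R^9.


Non-zero entries: [(0, 3), (4, -3)]
Squares: [9, 9]
||x||_2^2 = sum = 18.

18


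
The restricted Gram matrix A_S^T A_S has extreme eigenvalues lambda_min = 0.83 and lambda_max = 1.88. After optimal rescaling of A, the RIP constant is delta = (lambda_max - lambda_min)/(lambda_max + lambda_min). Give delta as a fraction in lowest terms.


lambda_max - lambda_min = 1.88 - 0.83 = 1.05.
lambda_max + lambda_min = 1.88 + 0.83 = 2.71.
delta = 1.05/2.71 = 105/271.

105/271


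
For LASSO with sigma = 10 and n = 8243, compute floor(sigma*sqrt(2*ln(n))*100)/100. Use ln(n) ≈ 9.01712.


ln(8243) ≈ 9.01712.
2*ln(n) ≈ 18.03424.
sqrt(2*ln(n)) ≈ sqrt(18.03424) ≈ 4.246674.
lambda ≈ 10*4.246674 = 42.46674.
floor(lambda*100)/100 = 42.46.

42.46


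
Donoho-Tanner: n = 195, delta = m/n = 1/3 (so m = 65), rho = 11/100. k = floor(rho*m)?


m = 1/3*195 = 65.
rho = 11/100.
rho*m = 11/100*65 = 7.15.
k = floor(7.15) = 7.

7


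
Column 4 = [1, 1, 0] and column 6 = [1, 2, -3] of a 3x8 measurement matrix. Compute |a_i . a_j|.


Inner product: 1*1 + 1*2 + 0*-3
Products: [1, 2, 0]
Sum = 3.
|dot| = 3.

3


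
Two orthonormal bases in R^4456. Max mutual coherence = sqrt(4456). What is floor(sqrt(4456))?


66^2 = 4356 <= 4456 < 4489 = 67^2, so 66 <= sqrt(4456) < 67.
floor(sqrt(4456)) = 66.

66


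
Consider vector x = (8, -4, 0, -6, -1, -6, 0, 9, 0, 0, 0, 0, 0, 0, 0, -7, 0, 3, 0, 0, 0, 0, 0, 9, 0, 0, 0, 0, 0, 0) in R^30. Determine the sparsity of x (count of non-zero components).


Non-zero positions: [0, 1, 3, 4, 5, 7, 15, 17, 23].
Sparsity = 9.

9


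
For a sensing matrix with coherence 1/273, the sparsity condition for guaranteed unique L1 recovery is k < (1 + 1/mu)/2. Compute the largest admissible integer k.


1/mu = 273.
1 + 1/mu = 274.
(1 + 1/mu)/2 = 137 is an integer and the inequality is strict, so k_max = 137 - 1 = 136.

136


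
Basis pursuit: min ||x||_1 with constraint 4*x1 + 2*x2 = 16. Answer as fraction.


Axis intercepts:
  x1 = 4, x2 = 0: L1 = 4
  x1 = 0, x2 = 8: L1 = 8
x* = (4, 0)
||x*||_1 = 4.

4


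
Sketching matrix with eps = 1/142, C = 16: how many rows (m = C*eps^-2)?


1/eps = 142.
(1/eps)^2 = 20164.
m = 16*20164 = 322624.

322624


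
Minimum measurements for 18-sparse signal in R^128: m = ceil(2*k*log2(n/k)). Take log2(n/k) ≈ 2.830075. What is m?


log2(n/k) = log2(128/18) ≈ 2.830075.
2*k*log2(n/k) ≈ 2*18*2.830075 = 101.8827.
m = ceil(101.8827) = 102.

102


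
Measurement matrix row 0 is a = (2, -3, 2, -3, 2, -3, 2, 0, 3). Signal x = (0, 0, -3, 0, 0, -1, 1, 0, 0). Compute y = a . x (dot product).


Non-zero terms: ['2*-3', '-3*-1', '2*1']
Products: [-6, 3, 2]
y = sum = -1.

-1


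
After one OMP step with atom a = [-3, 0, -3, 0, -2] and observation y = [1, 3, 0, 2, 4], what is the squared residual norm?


a^T a = 22.
a^T y = -11.
coeff = -11/22 = -1/2.
||r||^2 = 49/2.

49/2


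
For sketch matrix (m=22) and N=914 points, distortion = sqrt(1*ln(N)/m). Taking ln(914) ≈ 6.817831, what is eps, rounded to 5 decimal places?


ln(914) ≈ 6.817831.
1*ln(N)/m ≈ 1*6.817831/22 ≈ 0.30990141.
eps = sqrt(0.30990141) ≈ 0.5566879 ≈ 0.55669.

0.55669


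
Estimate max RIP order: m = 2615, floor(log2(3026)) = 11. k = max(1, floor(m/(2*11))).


floor(log2(3026)) = 11.
2*11 = 22.
m/(2*floor(log2(n))) = 2615/22 ≈ 118.8636.
floor = 118.
k = max(1, 118) = 118.

118


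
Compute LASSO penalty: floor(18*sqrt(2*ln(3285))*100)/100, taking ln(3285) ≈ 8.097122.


ln(3285) ≈ 8.097122.
2*ln(n) ≈ 16.194244.
sqrt(2*ln(n)) ≈ sqrt(16.194244) ≈ 4.024207.
lambda ≈ 18*4.024207 = 72.435726.
floor(lambda*100)/100 = 72.43.

72.43


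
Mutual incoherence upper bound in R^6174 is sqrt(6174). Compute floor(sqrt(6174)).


78^2 = 6084 <= 6174 < 6241 = 79^2, so 78 <= sqrt(6174) < 79.
floor(sqrt(6174)) = 78.

78


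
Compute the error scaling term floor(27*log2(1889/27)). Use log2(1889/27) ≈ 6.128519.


log2(n/k) = log2(1889/27) ≈ 6.128519.
k*log2(n/k) ≈ 27*6.128519 = 165.470013.
floor(165.470013) = 165.

165


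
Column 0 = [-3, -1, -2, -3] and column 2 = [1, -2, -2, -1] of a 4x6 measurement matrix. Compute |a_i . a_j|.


Inner product: -3*1 + -1*-2 + -2*-2 + -3*-1
Products: [-3, 2, 4, 3]
Sum = 6.
|dot| = 6.

6


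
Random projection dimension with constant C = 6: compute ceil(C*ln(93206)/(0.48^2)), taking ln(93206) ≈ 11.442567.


ln(93206) ≈ 11.442567.
eps^2 = 0.48^2 = 0.2304.
C*ln(N)/eps^2 ≈ 6*11.442567/0.2304 ≈ 297.9835.
m = ceil(297.9835) = 298.

298


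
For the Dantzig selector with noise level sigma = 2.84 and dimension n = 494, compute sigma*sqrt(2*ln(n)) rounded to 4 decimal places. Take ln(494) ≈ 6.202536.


ln(494) ≈ 6.202536.
2*ln(n) ≈ 12.405072.
sqrt(2*ln(n)) ≈ sqrt(12.405072) ≈ 3.522083.
threshold ≈ 2.84*3.522083 = 10.00271572 ≈ 10.0027.

10.0027


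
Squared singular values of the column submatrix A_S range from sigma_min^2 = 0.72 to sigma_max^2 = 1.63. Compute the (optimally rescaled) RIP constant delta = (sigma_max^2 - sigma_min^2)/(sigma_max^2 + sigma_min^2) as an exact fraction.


lambda_max - lambda_min = 1.63 - 0.72 = 0.91.
lambda_max + lambda_min = 1.63 + 0.72 = 2.35.
delta = 0.91/2.35 = 91/235.

91/235


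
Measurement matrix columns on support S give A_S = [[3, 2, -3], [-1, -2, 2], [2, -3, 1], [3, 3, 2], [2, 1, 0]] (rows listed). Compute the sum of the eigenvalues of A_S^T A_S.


Sum of eigenvalues of A_S^T A_S = trace(A_S^T A_S) = sum of squared column norms of A_S.
A_S^T A_S diagonal: [27, 27, 18].
trace = 27 + 27 + 18 = 72.

72


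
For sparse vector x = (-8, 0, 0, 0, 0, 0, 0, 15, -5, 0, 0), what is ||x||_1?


Non-zero entries: [(0, -8), (7, 15), (8, -5)]
Absolute values: [8, 15, 5]
||x||_1 = sum = 28.

28


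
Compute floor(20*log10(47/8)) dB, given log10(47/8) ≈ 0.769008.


||x||/||e|| = 47/8.
log10(47/8) ≈ 0.769008.
20*log10(||x||/||e||) ≈ 20*0.769008 = 15.38016.
floor(15.38016) = 15.

15


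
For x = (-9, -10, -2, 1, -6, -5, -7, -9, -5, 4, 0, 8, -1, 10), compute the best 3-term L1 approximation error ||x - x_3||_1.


Sorted |x_i| descending: [10, 10, 9, 9, 8, 7, 6, 5, 5, 4, 2, 1, 1, 0]
Keep top 3: [10, 10, 9]
Tail entries: [9, 8, 7, 6, 5, 5, 4, 2, 1, 1, 0]
L1 error = sum of tail = 48.

48


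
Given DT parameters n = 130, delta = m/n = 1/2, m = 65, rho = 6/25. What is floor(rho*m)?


m = 1/2*130 = 65.
rho = 6/25.
rho*m = 6/25*65 = 15.6.
k = floor(15.6) = 15.

15


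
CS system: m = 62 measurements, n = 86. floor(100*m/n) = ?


100*m/n = 100*62/86 ≈ 72.093.
floor = 72.

72


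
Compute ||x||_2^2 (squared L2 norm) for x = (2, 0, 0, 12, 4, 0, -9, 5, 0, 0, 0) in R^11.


Non-zero entries: [(0, 2), (3, 12), (4, 4), (6, -9), (7, 5)]
Squares: [4, 144, 16, 81, 25]
||x||_2^2 = sum = 270.

270


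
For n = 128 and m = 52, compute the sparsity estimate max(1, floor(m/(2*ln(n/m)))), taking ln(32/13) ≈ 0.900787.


n/m = 128/52 = 32/13.
ln(n/m) ≈ 0.900787.
2*ln(n/m) ≈ 1.801574.
m/(2*ln(n/m)) ≈ 52/1.801574 ≈ 28.8636.
floor = 28.
k_max = max(1, 28) = 28.

28


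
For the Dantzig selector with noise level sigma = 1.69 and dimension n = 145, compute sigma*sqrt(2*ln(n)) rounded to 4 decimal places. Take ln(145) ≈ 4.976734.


ln(145) ≈ 4.976734.
2*ln(n) ≈ 9.953468.
sqrt(2*ln(n)) ≈ sqrt(9.953468) ≈ 3.154912.
threshold ≈ 1.69*3.154912 = 5.33180128 ≈ 5.3318.

5.3318


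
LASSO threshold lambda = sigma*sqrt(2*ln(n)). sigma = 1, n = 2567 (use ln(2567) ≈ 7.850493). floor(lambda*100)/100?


ln(2567) ≈ 7.850493.
2*ln(n) ≈ 15.700986.
sqrt(2*ln(n)) ≈ sqrt(15.700986) ≈ 3.962447.
lambda ≈ 1*3.962447 = 3.962447.
floor(lambda*100)/100 = 3.96.

3.96


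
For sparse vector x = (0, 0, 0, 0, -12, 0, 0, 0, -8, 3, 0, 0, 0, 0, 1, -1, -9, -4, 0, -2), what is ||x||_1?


Non-zero entries: [(4, -12), (8, -8), (9, 3), (14, 1), (15, -1), (16, -9), (17, -4), (19, -2)]
Absolute values: [12, 8, 3, 1, 1, 9, 4, 2]
||x||_1 = sum = 40.

40


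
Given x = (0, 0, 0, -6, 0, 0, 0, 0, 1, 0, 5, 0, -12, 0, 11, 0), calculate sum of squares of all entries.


Non-zero entries: [(3, -6), (8, 1), (10, 5), (12, -12), (14, 11)]
Squares: [36, 1, 25, 144, 121]
||x||_2^2 = sum = 327.

327


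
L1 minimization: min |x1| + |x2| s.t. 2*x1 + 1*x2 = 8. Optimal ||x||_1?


Axis intercepts:
  x1 = 4, x2 = 0: L1 = 4
  x1 = 0, x2 = 8: L1 = 8
x* = (4, 0)
||x*||_1 = 4.

4


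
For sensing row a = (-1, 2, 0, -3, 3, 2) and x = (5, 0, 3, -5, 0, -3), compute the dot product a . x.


Non-zero terms: ['-1*5', '0*3', '-3*-5', '2*-3']
Products: [-5, 0, 15, -6]
y = sum = 4.

4


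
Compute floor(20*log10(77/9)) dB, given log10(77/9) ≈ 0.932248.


||x||/||e|| = 77/9.
log10(77/9) ≈ 0.932248.
20*log10(||x||/||e||) ≈ 20*0.932248 = 18.64496.
floor(18.64496) = 18.

18


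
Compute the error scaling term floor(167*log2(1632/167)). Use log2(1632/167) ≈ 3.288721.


log2(n/k) = log2(1632/167) ≈ 3.288721.
k*log2(n/k) ≈ 167*3.288721 = 549.216407.
floor(549.216407) = 549.

549


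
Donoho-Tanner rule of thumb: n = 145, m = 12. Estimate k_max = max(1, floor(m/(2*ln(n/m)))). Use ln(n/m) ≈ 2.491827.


n/m = 145/12.
ln(n/m) ≈ 2.491827.
2*ln(n/m) ≈ 4.983654.
m/(2*ln(n/m)) ≈ 12/4.983654 ≈ 2.4079.
floor = 2.
k_max = max(1, 2) = 2.

2


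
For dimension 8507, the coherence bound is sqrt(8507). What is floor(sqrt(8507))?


92^2 = 8464 <= 8507 < 8649 = 93^2, so 92 <= sqrt(8507) < 93.
floor(sqrt(8507)) = 92.

92


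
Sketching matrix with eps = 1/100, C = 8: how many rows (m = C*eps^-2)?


1/eps = 100.
(1/eps)^2 = 10000.
m = 8*10000 = 80000.

80000


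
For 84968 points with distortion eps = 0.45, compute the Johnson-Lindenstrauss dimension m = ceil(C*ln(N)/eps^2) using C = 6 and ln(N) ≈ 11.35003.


ln(84968) ≈ 11.35003.
eps^2 = 0.45^2 = 0.2025.
C*ln(N)/eps^2 ≈ 6*11.35003/0.2025 ≈ 336.2972.
m = ceil(336.2972) = 337.

337


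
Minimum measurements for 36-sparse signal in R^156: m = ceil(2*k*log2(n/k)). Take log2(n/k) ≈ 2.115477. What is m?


log2(n/k) = log2(156/36) ≈ 2.115477.
2*k*log2(n/k) ≈ 2*36*2.115477 = 152.314344.
m = ceil(152.314344) = 153.

153


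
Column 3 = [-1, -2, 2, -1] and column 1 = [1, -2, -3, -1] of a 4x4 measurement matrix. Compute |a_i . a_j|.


Inner product: -1*1 + -2*-2 + 2*-3 + -1*-1
Products: [-1, 4, -6, 1]
Sum = -2.
|dot| = 2.

2


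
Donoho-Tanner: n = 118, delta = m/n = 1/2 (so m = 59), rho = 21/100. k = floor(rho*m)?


m = 1/2*118 = 59.
rho = 21/100.
rho*m = 21/100*59 = 12.39.
k = floor(12.39) = 12.

12


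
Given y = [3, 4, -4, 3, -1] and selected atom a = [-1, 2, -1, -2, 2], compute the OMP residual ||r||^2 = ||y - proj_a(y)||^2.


a^T a = 14.
a^T y = 1.
coeff = 1/14 = 1/14.
||r||^2 = 713/14.

713/14


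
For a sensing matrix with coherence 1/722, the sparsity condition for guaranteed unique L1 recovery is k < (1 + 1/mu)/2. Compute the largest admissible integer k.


1/mu = 722.
1 + 1/mu = 723.
(1 + 1/mu)/2 = 361.5 is not an integer, so k_max = floor(361.5) = 361.

361


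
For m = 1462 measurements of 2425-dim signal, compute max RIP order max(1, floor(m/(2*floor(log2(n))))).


floor(log2(2425)) = 11.
2*11 = 22.
m/(2*floor(log2(n))) = 1462/22 ≈ 66.4545.
floor = 66.
k = max(1, 66) = 66.

66


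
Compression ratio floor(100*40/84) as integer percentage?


100*m/n = 100*40/84 ≈ 47.619.
floor = 47.

47


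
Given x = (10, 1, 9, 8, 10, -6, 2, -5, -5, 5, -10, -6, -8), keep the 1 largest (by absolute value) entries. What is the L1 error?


Sorted |x_i| descending: [10, 10, 10, 9, 8, 8, 6, 6, 5, 5, 5, 2, 1]
Keep top 1: [10]
Tail entries: [10, 10, 9, 8, 8, 6, 6, 5, 5, 5, 2, 1]
L1 error = sum of tail = 75.

75


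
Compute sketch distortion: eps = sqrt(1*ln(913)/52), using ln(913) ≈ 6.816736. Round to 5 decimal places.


ln(913) ≈ 6.816736.
1*ln(N)/m ≈ 1*6.816736/52 ≈ 0.13109108.
eps = sqrt(0.13109108) ≈ 0.362065 ≈ 0.36207.

0.36207


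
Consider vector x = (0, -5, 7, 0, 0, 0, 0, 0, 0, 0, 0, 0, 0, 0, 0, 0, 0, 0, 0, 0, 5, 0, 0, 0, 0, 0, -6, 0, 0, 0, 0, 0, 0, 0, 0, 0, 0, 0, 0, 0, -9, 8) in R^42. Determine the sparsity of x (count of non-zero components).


Non-zero positions: [1, 2, 20, 26, 40, 41].
Sparsity = 6.

6


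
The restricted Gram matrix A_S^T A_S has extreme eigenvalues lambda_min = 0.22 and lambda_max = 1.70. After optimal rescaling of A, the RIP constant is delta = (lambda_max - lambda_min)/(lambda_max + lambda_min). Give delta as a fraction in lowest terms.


lambda_max - lambda_min = 1.70 - 0.22 = 1.48.
lambda_max + lambda_min = 1.70 + 0.22 = 1.92.
delta = 1.48/1.92 = 148/192 = 37/48.

37/48


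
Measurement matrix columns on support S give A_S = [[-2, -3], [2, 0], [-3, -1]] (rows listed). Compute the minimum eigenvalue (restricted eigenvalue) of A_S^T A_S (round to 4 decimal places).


A_S^T A_S = [[17, 9], [9, 10]].
trace = 27.
det = 89.
disc = trace^2 - 4*det = 729 - 4*89 = 373.
sqrt(373) ≈ 19.313208.
lam_min = (27 - sqrt(373))/2 ≈ (27 - 19.313208)/2 = 3.843396 ≈ 3.8434.

3.8434


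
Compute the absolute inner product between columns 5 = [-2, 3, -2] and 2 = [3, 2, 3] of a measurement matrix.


Inner product: -2*3 + 3*2 + -2*3
Products: [-6, 6, -6]
Sum = -6.
|dot| = 6.

6


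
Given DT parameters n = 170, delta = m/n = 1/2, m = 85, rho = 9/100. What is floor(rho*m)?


m = 1/2*170 = 85.
rho = 9/100.
rho*m = 9/100*85 = 7.65.
k = floor(7.65) = 7.

7


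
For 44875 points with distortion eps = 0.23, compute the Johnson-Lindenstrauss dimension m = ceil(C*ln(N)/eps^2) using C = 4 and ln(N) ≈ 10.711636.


ln(44875) ≈ 10.711636.
eps^2 = 0.23^2 = 0.0529.
C*ln(N)/eps^2 ≈ 4*10.711636/0.0529 ≈ 809.9536.
m = ceil(809.9536) = 810.

810


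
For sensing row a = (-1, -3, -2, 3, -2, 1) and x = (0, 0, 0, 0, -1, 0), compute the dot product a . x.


Non-zero terms: ['-2*-1']
Products: [2]
y = sum = 2.

2


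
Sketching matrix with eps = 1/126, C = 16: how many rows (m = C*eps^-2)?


1/eps = 126.
(1/eps)^2 = 15876.
m = 16*15876 = 254016.

254016


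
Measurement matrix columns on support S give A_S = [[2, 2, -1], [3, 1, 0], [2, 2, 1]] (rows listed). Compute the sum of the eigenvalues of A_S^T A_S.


Sum of eigenvalues of A_S^T A_S = trace(A_S^T A_S) = sum of squared column norms of A_S.
A_S^T A_S diagonal: [17, 9, 2].
trace = 17 + 9 + 2 = 28.

28


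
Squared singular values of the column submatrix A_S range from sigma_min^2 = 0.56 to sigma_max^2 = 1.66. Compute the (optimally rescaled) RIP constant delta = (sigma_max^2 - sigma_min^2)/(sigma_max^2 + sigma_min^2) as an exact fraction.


lambda_max - lambda_min = 1.66 - 0.56 = 1.10.
lambda_max + lambda_min = 1.66 + 0.56 = 2.22.
delta = 1.10/2.22 = 110/222 = 55/111.

55/111


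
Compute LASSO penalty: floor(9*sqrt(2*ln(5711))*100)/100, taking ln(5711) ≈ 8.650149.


ln(5711) ≈ 8.650149.
2*ln(n) ≈ 17.300298.
sqrt(2*ln(n)) ≈ sqrt(17.300298) ≈ 4.159363.
lambda ≈ 9*4.159363 = 37.434267.
floor(lambda*100)/100 = 37.43.

37.43


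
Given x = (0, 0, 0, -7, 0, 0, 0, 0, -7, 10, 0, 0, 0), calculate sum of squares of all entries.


Non-zero entries: [(3, -7), (8, -7), (9, 10)]
Squares: [49, 49, 100]
||x||_2^2 = sum = 198.

198


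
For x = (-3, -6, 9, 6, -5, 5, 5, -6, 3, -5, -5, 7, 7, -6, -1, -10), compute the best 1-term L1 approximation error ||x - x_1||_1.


Sorted |x_i| descending: [10, 9, 7, 7, 6, 6, 6, 6, 5, 5, 5, 5, 5, 3, 3, 1]
Keep top 1: [10]
Tail entries: [9, 7, 7, 6, 6, 6, 6, 5, 5, 5, 5, 5, 3, 3, 1]
L1 error = sum of tail = 79.

79


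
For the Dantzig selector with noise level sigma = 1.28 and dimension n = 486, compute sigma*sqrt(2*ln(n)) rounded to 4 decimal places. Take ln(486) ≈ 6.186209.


ln(486) ≈ 6.186209.
2*ln(n) ≈ 12.372418.
sqrt(2*ln(n)) ≈ sqrt(12.372418) ≈ 3.517445.
threshold ≈ 1.28*3.517445 = 4.5023296 ≈ 4.5023.

4.5023


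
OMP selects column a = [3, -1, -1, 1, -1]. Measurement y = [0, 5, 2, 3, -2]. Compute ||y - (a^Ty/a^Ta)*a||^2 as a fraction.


a^T a = 13.
a^T y = -2.
coeff = -2/13 = -2/13.
||r||^2 = 542/13.

542/13


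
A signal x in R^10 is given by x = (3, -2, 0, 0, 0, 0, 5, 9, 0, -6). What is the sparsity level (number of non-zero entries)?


Non-zero positions: [0, 1, 6, 7, 9].
Sparsity = 5.

5


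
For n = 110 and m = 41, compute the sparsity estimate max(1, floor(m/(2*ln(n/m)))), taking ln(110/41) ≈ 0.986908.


n/m = 110/41.
ln(n/m) ≈ 0.986908.
2*ln(n/m) ≈ 1.973816.
m/(2*ln(n/m)) ≈ 41/1.973816 ≈ 20.7719.
floor = 20.
k_max = max(1, 20) = 20.

20


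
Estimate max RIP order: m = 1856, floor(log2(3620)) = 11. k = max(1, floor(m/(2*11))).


floor(log2(3620)) = 11.
2*11 = 22.
m/(2*floor(log2(n))) = 1856/22 ≈ 84.3636.
floor = 84.
k = max(1, 84) = 84.

84


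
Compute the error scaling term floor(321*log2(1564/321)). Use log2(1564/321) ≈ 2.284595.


log2(n/k) = log2(1564/321) ≈ 2.284595.
k*log2(n/k) ≈ 321*2.284595 = 733.354995.
floor(733.354995) = 733.

733


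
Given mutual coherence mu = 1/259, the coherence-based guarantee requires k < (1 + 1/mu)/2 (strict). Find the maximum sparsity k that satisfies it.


1/mu = 259.
1 + 1/mu = 260.
(1 + 1/mu)/2 = 130 is an integer and the inequality is strict, so k_max = 130 - 1 = 129.

129


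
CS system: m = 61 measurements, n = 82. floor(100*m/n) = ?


100*m/n = 100*61/82 ≈ 74.3902.
floor = 74.

74


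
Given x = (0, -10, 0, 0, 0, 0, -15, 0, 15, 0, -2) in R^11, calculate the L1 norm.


Non-zero entries: [(1, -10), (6, -15), (8, 15), (10, -2)]
Absolute values: [10, 15, 15, 2]
||x||_1 = sum = 42.

42


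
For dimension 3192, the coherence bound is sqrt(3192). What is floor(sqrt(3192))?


56^2 = 3136 <= 3192 < 3249 = 57^2, so 56 <= sqrt(3192) < 57.
floor(sqrt(3192)) = 56.

56


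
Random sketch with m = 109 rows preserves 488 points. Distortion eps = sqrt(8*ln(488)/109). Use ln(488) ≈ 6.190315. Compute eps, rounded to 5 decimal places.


ln(488) ≈ 6.190315.
8*ln(N)/m ≈ 8*6.190315/109 ≈ 0.45433505.
eps = sqrt(0.45433505) ≈ 0.6740438 ≈ 0.67404.

0.67404


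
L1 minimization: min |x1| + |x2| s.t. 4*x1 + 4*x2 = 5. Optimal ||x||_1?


Axis intercepts:
  x1 = 5/4, x2 = 0: L1 = 5/4
  x1 = 0, x2 = 5/4: L1 = 5/4
x* = (5/4, 0)
||x*||_1 = 5/4.

5/4


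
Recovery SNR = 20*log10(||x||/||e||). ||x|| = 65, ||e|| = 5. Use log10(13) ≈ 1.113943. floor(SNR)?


||x||/||e|| = 65/5 = 13.
log10(13) ≈ 1.113943.
20*log10(||x||/||e||) ≈ 20*1.113943 = 22.27886.
floor(22.27886) = 22.

22


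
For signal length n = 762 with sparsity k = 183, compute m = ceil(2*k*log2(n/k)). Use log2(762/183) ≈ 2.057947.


log2(n/k) = log2(762/183) ≈ 2.057947.
2*k*log2(n/k) ≈ 2*183*2.057947 = 753.208602.
m = ceil(753.208602) = 754.

754


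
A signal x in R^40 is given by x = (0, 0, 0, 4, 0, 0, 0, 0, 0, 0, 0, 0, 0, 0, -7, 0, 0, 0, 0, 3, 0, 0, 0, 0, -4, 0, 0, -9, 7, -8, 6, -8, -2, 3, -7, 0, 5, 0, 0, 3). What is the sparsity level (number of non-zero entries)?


Non-zero positions: [3, 14, 19, 24, 27, 28, 29, 30, 31, 32, 33, 34, 36, 39].
Sparsity = 14.

14


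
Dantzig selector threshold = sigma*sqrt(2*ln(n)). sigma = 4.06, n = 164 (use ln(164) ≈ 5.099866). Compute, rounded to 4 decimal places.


ln(164) ≈ 5.099866.
2*ln(n) ≈ 10.199732.
sqrt(2*ln(n)) ≈ sqrt(10.199732) ≈ 3.193702.
threshold ≈ 4.06*3.193702 = 12.96643012 ≈ 12.9664.

12.9664


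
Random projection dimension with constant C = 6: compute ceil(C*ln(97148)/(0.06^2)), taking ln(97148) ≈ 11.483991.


ln(97148) ≈ 11.483991.
eps^2 = 0.06^2 = 0.0036.
C*ln(N)/eps^2 ≈ 6*11.483991/0.0036 ≈ 19139.985.
m = ceil(19139.985) = 19140.

19140


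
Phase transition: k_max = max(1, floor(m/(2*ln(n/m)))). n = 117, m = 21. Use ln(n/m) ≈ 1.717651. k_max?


n/m = 117/21 = 39/7.
ln(n/m) ≈ 1.717651.
2*ln(n/m) ≈ 3.435302.
m/(2*ln(n/m)) ≈ 21/3.435302 ≈ 6.113.
floor = 6.
k_max = max(1, 6) = 6.

6


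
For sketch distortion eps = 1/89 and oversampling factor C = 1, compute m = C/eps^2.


1/eps = 89.
(1/eps)^2 = 7921.
m = 1*7921 = 7921.

7921


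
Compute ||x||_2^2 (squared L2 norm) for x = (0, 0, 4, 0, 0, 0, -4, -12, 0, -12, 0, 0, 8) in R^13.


Non-zero entries: [(2, 4), (6, -4), (7, -12), (9, -12), (12, 8)]
Squares: [16, 16, 144, 144, 64]
||x||_2^2 = sum = 384.

384


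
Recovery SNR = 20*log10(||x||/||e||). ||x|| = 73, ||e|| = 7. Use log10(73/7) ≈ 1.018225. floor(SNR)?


||x||/||e|| = 73/7.
log10(73/7) ≈ 1.018225.
20*log10(||x||/||e||) ≈ 20*1.018225 = 20.3645.
floor(20.3645) = 20.

20


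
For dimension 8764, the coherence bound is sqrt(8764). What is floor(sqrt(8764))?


93^2 = 8649 <= 8764 < 8836 = 94^2, so 93 <= sqrt(8764) < 94.
floor(sqrt(8764)) = 93.

93


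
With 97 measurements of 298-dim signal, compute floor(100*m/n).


100*m/n = 100*97/298 ≈ 32.5503.
floor = 32.

32


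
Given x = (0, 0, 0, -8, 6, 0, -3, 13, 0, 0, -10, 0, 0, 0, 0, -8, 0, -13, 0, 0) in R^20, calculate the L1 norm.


Non-zero entries: [(3, -8), (4, 6), (6, -3), (7, 13), (10, -10), (15, -8), (17, -13)]
Absolute values: [8, 6, 3, 13, 10, 8, 13]
||x||_1 = sum = 61.

61


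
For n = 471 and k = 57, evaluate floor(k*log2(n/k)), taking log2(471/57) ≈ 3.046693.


log2(n/k) = log2(471/57) ≈ 3.046693.
k*log2(n/k) ≈ 57*3.046693 = 173.661501.
floor(173.661501) = 173.

173


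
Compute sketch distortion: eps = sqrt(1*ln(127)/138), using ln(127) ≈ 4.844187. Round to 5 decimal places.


ln(127) ≈ 4.844187.
1*ln(N)/m ≈ 1*4.844187/138 ≈ 0.0351028.
eps = sqrt(0.0351028) ≈ 0.1873574 ≈ 0.18736.

0.18736


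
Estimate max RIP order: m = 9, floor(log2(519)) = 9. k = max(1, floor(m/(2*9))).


floor(log2(519)) = 9.
2*9 = 18.
m/(2*floor(log2(n))) = 9/18 ≈ 0.5.
floor = 0.
k = max(1, 0) = 1.

1


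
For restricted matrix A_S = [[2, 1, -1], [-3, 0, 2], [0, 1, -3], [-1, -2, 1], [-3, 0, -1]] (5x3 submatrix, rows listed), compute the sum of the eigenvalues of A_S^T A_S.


Sum of eigenvalues of A_S^T A_S = trace(A_S^T A_S) = sum of squared column norms of A_S.
A_S^T A_S diagonal: [23, 6, 16].
trace = 23 + 6 + 16 = 45.

45


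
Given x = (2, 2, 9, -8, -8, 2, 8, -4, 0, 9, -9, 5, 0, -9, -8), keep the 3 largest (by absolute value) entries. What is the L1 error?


Sorted |x_i| descending: [9, 9, 9, 9, 8, 8, 8, 8, 5, 4, 2, 2, 2, 0, 0]
Keep top 3: [9, 9, 9]
Tail entries: [9, 8, 8, 8, 8, 5, 4, 2, 2, 2, 0, 0]
L1 error = sum of tail = 56.

56


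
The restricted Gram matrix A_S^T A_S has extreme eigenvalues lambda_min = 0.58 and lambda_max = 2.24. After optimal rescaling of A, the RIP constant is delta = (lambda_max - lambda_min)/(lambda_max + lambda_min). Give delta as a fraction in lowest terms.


lambda_max - lambda_min = 2.24 - 0.58 = 1.66.
lambda_max + lambda_min = 2.24 + 0.58 = 2.82.
delta = 1.66/2.82 = 166/282 = 83/141.

83/141


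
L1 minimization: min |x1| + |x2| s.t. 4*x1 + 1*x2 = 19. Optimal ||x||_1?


Axis intercepts:
  x1 = 19/4, x2 = 0: L1 = 19/4
  x1 = 0, x2 = 19: L1 = 19
x* = (19/4, 0)
||x*||_1 = 19/4.

19/4


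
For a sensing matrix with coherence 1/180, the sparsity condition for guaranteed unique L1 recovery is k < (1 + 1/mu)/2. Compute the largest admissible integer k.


1/mu = 180.
1 + 1/mu = 181.
(1 + 1/mu)/2 = 90.5 is not an integer, so k_max = floor(90.5) = 90.

90


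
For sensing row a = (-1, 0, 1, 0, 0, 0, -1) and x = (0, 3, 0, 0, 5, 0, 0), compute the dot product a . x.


Non-zero terms: ['0*3', '0*5']
Products: [0, 0]
y = sum = 0.

0


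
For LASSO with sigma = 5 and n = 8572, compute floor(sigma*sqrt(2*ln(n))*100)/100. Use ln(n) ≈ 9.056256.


ln(8572) ≈ 9.056256.
2*ln(n) ≈ 18.112512.
sqrt(2*ln(n)) ≈ sqrt(18.112512) ≈ 4.25588.
lambda ≈ 5*4.25588 = 21.2794.
floor(lambda*100)/100 = 21.27.

21.27


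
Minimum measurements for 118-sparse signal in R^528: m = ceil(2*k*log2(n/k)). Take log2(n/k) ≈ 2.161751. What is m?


log2(n/k) = log2(528/118) ≈ 2.161751.
2*k*log2(n/k) ≈ 2*118*2.161751 = 510.173236.
m = ceil(510.173236) = 511.

511


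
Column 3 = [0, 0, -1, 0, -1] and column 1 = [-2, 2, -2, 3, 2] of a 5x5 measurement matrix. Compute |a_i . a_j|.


Inner product: 0*-2 + 0*2 + -1*-2 + 0*3 + -1*2
Products: [0, 0, 2, 0, -2]
Sum = 0.
|dot| = 0.

0


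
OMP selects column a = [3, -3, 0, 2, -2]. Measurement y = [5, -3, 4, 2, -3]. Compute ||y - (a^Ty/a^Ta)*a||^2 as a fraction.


a^T a = 26.
a^T y = 34.
coeff = 34/26 = 17/13.
||r||^2 = 241/13.

241/13


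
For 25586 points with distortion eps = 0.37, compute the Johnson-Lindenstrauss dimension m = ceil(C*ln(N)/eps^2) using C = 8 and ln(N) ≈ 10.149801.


ln(25586) ≈ 10.149801.
eps^2 = 0.37^2 = 0.1369.
C*ln(N)/eps^2 ≈ 8*10.149801/0.1369 ≈ 593.122.
m = ceil(593.122) = 594.

594


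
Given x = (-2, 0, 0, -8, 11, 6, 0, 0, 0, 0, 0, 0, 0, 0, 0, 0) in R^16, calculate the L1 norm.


Non-zero entries: [(0, -2), (3, -8), (4, 11), (5, 6)]
Absolute values: [2, 8, 11, 6]
||x||_1 = sum = 27.

27


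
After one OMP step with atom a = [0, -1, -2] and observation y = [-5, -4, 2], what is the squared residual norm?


a^T a = 5.
a^T y = 0.
coeff = 0/5 = 0.
||r||^2 = 45.

45


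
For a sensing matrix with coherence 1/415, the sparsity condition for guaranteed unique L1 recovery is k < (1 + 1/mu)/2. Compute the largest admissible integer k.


1/mu = 415.
1 + 1/mu = 416.
(1 + 1/mu)/2 = 208 is an integer and the inequality is strict, so k_max = 208 - 1 = 207.

207


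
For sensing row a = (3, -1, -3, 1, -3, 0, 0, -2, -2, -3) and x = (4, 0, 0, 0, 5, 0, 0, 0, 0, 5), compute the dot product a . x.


Non-zero terms: ['3*4', '-3*5', '-3*5']
Products: [12, -15, -15]
y = sum = -18.

-18


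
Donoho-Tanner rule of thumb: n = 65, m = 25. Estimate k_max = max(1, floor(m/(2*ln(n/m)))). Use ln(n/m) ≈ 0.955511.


n/m = 65/25 = 13/5.
ln(n/m) ≈ 0.955511.
2*ln(n/m) ≈ 1.911022.
m/(2*ln(n/m)) ≈ 25/1.911022 ≈ 13.082.
floor = 13.
k_max = max(1, 13) = 13.

13


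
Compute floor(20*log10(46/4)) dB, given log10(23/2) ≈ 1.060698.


||x||/||e|| = 46/4 = 23/2.
log10(23/2) ≈ 1.060698.
20*log10(||x||/||e||) ≈ 20*1.060698 = 21.21396.
floor(21.21396) = 21.

21


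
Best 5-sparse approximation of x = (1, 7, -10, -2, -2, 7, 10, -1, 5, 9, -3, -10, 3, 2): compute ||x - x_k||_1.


Sorted |x_i| descending: [10, 10, 10, 9, 7, 7, 5, 3, 3, 2, 2, 2, 1, 1]
Keep top 5: [10, 10, 10, 9, 7]
Tail entries: [7, 5, 3, 3, 2, 2, 2, 1, 1]
L1 error = sum of tail = 26.

26


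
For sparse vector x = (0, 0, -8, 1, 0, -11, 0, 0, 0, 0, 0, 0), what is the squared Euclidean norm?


Non-zero entries: [(2, -8), (3, 1), (5, -11)]
Squares: [64, 1, 121]
||x||_2^2 = sum = 186.

186


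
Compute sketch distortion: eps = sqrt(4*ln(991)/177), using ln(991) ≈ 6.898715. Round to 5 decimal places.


ln(991) ≈ 6.898715.
4*ln(N)/m ≈ 4*6.898715/177 ≈ 0.15590316.
eps = sqrt(0.15590316) ≈ 0.3948457 ≈ 0.39485.

0.39485


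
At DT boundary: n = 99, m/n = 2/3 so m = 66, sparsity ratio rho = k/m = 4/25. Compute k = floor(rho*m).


m = 2/3*99 = 66.
rho = 4/25.
rho*m = 4/25*66 = 10.56.
k = floor(10.56) = 10.

10


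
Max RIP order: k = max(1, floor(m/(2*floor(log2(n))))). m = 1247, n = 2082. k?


floor(log2(2082)) = 11.
2*11 = 22.
m/(2*floor(log2(n))) = 1247/22 ≈ 56.6818.
floor = 56.
k = max(1, 56) = 56.

56


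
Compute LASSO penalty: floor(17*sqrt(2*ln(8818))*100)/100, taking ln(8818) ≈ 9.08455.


ln(8818) ≈ 9.08455.
2*ln(n) ≈ 18.1691.
sqrt(2*ln(n)) ≈ sqrt(18.1691) ≈ 4.262523.
lambda ≈ 17*4.262523 = 72.462891.
floor(lambda*100)/100 = 72.46.

72.46


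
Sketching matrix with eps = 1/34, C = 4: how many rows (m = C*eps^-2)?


1/eps = 34.
(1/eps)^2 = 1156.
m = 4*1156 = 4624.

4624


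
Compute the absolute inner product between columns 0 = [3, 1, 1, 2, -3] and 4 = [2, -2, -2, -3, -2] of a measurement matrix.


Inner product: 3*2 + 1*-2 + 1*-2 + 2*-3 + -3*-2
Products: [6, -2, -2, -6, 6]
Sum = 2.
|dot| = 2.

2


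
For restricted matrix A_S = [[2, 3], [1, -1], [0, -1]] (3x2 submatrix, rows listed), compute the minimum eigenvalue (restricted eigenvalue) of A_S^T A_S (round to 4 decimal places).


A_S^T A_S = [[5, 5], [5, 11]].
trace = 16.
det = 30.
disc = trace^2 - 4*det = 256 - 4*30 = 136.
sqrt(136) ≈ 11.661904.
lam_min = (16 - sqrt(136))/2 ≈ (16 - 11.661904)/2 = 2.169048 ≈ 2.1690.

2.1690


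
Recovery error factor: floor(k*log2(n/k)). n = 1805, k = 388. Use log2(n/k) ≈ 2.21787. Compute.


log2(n/k) = log2(1805/388) ≈ 2.21787.
k*log2(n/k) ≈ 388*2.21787 = 860.53356.
floor(860.53356) = 860.

860


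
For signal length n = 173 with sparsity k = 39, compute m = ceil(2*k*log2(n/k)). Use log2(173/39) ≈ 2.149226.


log2(n/k) = log2(173/39) ≈ 2.149226.
2*k*log2(n/k) ≈ 2*39*2.149226 = 167.639628.
m = ceil(167.639628) = 168.

168


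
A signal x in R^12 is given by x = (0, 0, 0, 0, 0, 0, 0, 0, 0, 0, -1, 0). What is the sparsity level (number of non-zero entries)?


Non-zero positions: [10].
Sparsity = 1.

1


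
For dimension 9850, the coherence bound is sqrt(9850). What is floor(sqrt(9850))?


99^2 = 9801 <= 9850 < 10000 = 100^2, so 99 <= sqrt(9850) < 100.
floor(sqrt(9850)) = 99.

99


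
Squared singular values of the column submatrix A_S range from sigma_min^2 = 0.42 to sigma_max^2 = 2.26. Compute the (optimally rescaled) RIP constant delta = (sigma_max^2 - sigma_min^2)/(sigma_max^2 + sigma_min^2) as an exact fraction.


lambda_max - lambda_min = 2.26 - 0.42 = 1.84.
lambda_max + lambda_min = 2.26 + 0.42 = 2.68.
delta = 1.84/2.68 = 184/268 = 46/67.

46/67


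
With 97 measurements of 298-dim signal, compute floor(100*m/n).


100*m/n = 100*97/298 ≈ 32.5503.
floor = 32.

32


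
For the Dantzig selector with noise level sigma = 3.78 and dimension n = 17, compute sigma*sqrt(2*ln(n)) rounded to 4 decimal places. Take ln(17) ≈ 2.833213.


ln(17) ≈ 2.833213.
2*ln(n) ≈ 5.666426.
sqrt(2*ln(n)) ≈ sqrt(5.666426) ≈ 2.380426.
threshold ≈ 3.78*2.380426 = 8.99801028 ≈ 8.9980.

8.9980


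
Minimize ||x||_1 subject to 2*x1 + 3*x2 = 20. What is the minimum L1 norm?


Axis intercepts:
  x1 = 10, x2 = 0: L1 = 10
  x1 = 0, x2 = 20/3: L1 = 20/3
x* = (0, 20/3)
||x*||_1 = 20/3.

20/3


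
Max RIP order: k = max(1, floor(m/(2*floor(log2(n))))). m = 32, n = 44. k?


floor(log2(44)) = 5.
2*5 = 10.
m/(2*floor(log2(n))) = 32/10 ≈ 3.2.
floor = 3.
k = max(1, 3) = 3.

3


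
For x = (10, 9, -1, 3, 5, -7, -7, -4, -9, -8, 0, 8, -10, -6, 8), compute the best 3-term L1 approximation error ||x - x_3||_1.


Sorted |x_i| descending: [10, 10, 9, 9, 8, 8, 8, 7, 7, 6, 5, 4, 3, 1, 0]
Keep top 3: [10, 10, 9]
Tail entries: [9, 8, 8, 8, 7, 7, 6, 5, 4, 3, 1, 0]
L1 error = sum of tail = 66.

66


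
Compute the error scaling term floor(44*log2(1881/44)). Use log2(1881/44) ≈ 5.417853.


log2(n/k) = log2(1881/44) ≈ 5.417853.
k*log2(n/k) ≈ 44*5.417853 = 238.385532.
floor(238.385532) = 238.

238


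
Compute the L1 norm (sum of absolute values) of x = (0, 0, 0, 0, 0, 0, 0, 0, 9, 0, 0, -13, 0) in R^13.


Non-zero entries: [(8, 9), (11, -13)]
Absolute values: [9, 13]
||x||_1 = sum = 22.

22


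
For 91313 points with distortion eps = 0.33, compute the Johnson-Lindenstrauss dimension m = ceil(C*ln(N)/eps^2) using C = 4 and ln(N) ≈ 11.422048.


ln(91313) ≈ 11.422048.
eps^2 = 0.33^2 = 0.1089.
C*ln(N)/eps^2 ≈ 4*11.422048/0.1089 ≈ 419.5426.
m = ceil(419.5426) = 420.

420


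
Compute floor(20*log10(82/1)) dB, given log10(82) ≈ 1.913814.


||x||/||e|| = 82/1 = 82.
log10(82) ≈ 1.913814.
20*log10(||x||/||e||) ≈ 20*1.913814 = 38.27628.
floor(38.27628) = 38.

38


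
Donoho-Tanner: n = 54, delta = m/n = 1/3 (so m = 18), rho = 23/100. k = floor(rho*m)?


m = 1/3*54 = 18.
rho = 23/100.
rho*m = 23/100*18 = 4.14.
k = floor(4.14) = 4.

4


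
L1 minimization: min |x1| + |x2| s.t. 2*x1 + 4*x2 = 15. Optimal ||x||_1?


Axis intercepts:
  x1 = 15/2, x2 = 0: L1 = 15/2
  x1 = 0, x2 = 15/4: L1 = 15/4
x* = (0, 15/4)
||x*||_1 = 15/4.

15/4


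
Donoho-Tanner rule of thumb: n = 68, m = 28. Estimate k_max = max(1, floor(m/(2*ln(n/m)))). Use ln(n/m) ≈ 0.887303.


n/m = 68/28 = 17/7.
ln(n/m) ≈ 0.887303.
2*ln(n/m) ≈ 1.774606.
m/(2*ln(n/m)) ≈ 28/1.774606 ≈ 15.7782.
floor = 15.
k_max = max(1, 15) = 15.

15


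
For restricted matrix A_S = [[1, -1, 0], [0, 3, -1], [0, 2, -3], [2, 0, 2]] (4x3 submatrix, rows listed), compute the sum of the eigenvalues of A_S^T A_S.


Sum of eigenvalues of A_S^T A_S = trace(A_S^T A_S) = sum of squared column norms of A_S.
A_S^T A_S diagonal: [5, 14, 14].
trace = 5 + 14 + 14 = 33.

33


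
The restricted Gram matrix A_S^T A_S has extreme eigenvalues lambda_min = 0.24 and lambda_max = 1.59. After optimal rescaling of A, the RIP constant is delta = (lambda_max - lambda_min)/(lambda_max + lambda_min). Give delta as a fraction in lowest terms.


lambda_max - lambda_min = 1.59 - 0.24 = 1.35.
lambda_max + lambda_min = 1.59 + 0.24 = 1.83.
delta = 1.35/1.83 = 135/183 = 45/61.

45/61


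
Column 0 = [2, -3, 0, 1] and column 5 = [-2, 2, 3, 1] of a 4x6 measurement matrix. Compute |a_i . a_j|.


Inner product: 2*-2 + -3*2 + 0*3 + 1*1
Products: [-4, -6, 0, 1]
Sum = -9.
|dot| = 9.

9


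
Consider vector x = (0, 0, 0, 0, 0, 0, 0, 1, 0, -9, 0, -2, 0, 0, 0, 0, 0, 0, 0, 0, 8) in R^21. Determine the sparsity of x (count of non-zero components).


Non-zero positions: [7, 9, 11, 20].
Sparsity = 4.

4


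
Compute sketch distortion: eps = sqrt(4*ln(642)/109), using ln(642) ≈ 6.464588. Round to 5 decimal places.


ln(642) ≈ 6.464588.
4*ln(N)/m ≈ 4*6.464588/109 ≈ 0.23723259.
eps = sqrt(0.23723259) ≈ 0.4870653 ≈ 0.48707.

0.48707


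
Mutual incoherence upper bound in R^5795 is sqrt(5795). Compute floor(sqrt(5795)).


76^2 = 5776 <= 5795 < 5929 = 77^2, so 76 <= sqrt(5795) < 77.
floor(sqrt(5795)) = 76.

76


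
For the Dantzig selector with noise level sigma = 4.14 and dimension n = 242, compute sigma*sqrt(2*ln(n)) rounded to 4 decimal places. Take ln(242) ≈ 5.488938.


ln(242) ≈ 5.488938.
2*ln(n) ≈ 10.977876.
sqrt(2*ln(n)) ≈ sqrt(10.977876) ≈ 3.313288.
threshold ≈ 4.14*3.313288 = 13.71701232 ≈ 13.7170.

13.7170


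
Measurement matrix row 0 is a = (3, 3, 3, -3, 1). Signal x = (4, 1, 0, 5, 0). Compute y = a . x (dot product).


Non-zero terms: ['3*4', '3*1', '-3*5']
Products: [12, 3, -15]
y = sum = 0.

0


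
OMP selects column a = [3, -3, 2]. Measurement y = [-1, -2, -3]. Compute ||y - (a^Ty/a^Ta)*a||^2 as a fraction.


a^T a = 22.
a^T y = -3.
coeff = -3/22 = -3/22.
||r||^2 = 299/22.

299/22


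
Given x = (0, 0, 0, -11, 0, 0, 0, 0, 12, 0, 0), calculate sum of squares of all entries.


Non-zero entries: [(3, -11), (8, 12)]
Squares: [121, 144]
||x||_2^2 = sum = 265.

265


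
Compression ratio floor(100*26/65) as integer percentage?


100*m/n = 100*26/65 ≈ 40.0.
floor = 40.

40


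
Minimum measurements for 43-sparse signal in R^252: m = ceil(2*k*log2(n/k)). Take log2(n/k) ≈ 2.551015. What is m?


log2(n/k) = log2(252/43) ≈ 2.551015.
2*k*log2(n/k) ≈ 2*43*2.551015 = 219.38729.
m = ceil(219.38729) = 220.

220


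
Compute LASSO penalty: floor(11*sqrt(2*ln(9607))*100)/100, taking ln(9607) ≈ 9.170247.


ln(9607) ≈ 9.170247.
2*ln(n) ≈ 18.340494.
sqrt(2*ln(n)) ≈ sqrt(18.340494) ≈ 4.28258.
lambda ≈ 11*4.28258 = 47.10838.
floor(lambda*100)/100 = 47.10.

47.10


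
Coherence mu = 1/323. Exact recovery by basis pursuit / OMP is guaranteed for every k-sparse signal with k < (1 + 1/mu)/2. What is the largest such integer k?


1/mu = 323.
1 + 1/mu = 324.
(1 + 1/mu)/2 = 162 is an integer and the inequality is strict, so k_max = 162 - 1 = 161.

161


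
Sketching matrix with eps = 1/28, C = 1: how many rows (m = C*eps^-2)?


1/eps = 28.
(1/eps)^2 = 784.
m = 1*784 = 784.

784
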